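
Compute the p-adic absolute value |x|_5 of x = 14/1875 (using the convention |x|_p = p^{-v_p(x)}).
|14/1875|_5 = 625

Step 1 — compute v_5(x) by factoring powers of 5 out of the numerator and denominator: v_5(14/1875) = -4. Step 2 — apply |x|_p = p^{-v_p(x)} = 5^{4} = 625.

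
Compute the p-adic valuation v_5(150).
v_5(150) = 2

v_5(n) is the largest exponent k such that 5^k divides n. Factor out: 150 = 5^2 · 6. (Sign doesn't affect v_p.) So v_5(150) = 2.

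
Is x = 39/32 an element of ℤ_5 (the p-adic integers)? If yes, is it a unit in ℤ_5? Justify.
x ∈ ℤ_5^× (unit); v_5(x) = 0

ℤ_5 = {x ∈ ℚ_5 : v_5(x) ≥ 0} and ℤ_5^× = {x ∈ ℤ_5 : v_5(x) = 0}. Here v_5(39/32) = v_5(num) − v_5(den) = 0; compare against these criteria.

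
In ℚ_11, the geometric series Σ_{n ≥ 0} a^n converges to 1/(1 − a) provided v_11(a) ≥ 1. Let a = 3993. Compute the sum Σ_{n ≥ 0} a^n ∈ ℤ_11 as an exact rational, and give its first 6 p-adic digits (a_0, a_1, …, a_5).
Σ a^n = 1/(1 − a) = -1/3992;  first 6 digits = (1, 0, 0, 3, 0, 0)

v_11(a) = 3 ≥ 1, so the series converges in ℤ_11 to 1/(1 − a) = 1/(1 − 3993) = -1/3992. Expand this rational in ℤ_11: compute digits iteratively via d_i = x_i mod 11, x_{i+1} = (x_i − d_i)/11. The first 6 digits are (1, 0, 0, 3, 0, 0).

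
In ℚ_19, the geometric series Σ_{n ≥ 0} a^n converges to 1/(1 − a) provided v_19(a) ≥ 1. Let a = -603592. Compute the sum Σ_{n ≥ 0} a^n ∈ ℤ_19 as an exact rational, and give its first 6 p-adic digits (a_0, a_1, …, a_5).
Σ a^n = 1/(1 − a) = 1/603593;  first 6 digits = (1, 0, 0, 7, 14, 18)

v_19(a) = 3 ≥ 1, so the series converges in ℤ_19 to 1/(1 − a) = 1/(1 − (-603592)) = 1/603593. Expand this rational in ℤ_19: compute digits iteratively via d_i = x_i mod 19, x_{i+1} = (x_i − d_i)/19. The first 6 digits are (1, 0, 0, 7, 14, 18).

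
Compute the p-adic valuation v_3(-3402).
v_3(-3402) = 5

v_3(n) is the largest exponent k such that 3^k divides n. Factor out: -3402 = -3^5 · 14. (Sign doesn't affect v_p.) So v_3(-3402) = 5.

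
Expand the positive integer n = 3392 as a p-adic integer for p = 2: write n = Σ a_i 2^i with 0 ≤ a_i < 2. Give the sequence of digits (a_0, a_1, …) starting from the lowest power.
(a_0, a_1, …) = (0, 0, 0, 0, 0, 0, 1, 0, 1, 0, 1, 1)

Repeated division by 2 gives the digits low-to-high: 3392 = 1·2^6 + 1·2^8 + 1·2^10 + 1·2^11. Digit sequence: (0, 0, 0, 0, 0, 0, 1, 0, 1, 0, 1, 1).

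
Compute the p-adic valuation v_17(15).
v_17(15) = 0

v_17(n) is the largest exponent k such that 17^k divides n. Factor out: 15 = 17^0 · 15. (Sign doesn't affect v_p.) So v_17(15) = 0.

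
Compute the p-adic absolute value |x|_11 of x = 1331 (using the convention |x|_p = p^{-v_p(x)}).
|1331|_11 = 1/1331

Step 1 — compute v_11(x) by factoring powers of 11 out of the numerator and denominator: v_11(1331) = 3. Step 2 — apply |x|_p = p^{-v_p(x)} = 11^{-3} = 1/1331.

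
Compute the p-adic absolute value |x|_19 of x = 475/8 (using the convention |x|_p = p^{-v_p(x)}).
|475/8|_19 = 1/19

Step 1 — compute v_19(x) by factoring powers of 19 out of the numerator and denominator: v_19(475/8) = 1. Step 2 — apply |x|_p = p^{-v_p(x)} = 19^{-1} = 1/19.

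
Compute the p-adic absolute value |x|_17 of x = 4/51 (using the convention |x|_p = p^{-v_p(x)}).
|4/51|_17 = 17

Step 1 — compute v_17(x) by factoring powers of 17 out of the numerator and denominator: v_17(4/51) = -1. Step 2 — apply |x|_p = p^{-v_p(x)} = 17^{1} = 17.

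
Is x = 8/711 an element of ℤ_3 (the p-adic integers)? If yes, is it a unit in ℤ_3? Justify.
x ∉ ℤ_3 (v_3(x) = -2 < 0)

ℤ_3 = {x ∈ ℚ_3 : v_3(x) ≥ 0} and ℤ_3^× = {x ∈ ℤ_3 : v_3(x) = 0}. Here v_3(8/711) = v_3(num) − v_3(den) = -2; compare against these criteria.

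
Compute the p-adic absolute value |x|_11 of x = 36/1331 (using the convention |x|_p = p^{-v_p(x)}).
|36/1331|_11 = 1331

Step 1 — compute v_11(x) by factoring powers of 11 out of the numerator and denominator: v_11(36/1331) = -3. Step 2 — apply |x|_p = p^{-v_p(x)} = 11^{3} = 1331.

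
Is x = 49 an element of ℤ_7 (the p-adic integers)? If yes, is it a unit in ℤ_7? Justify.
x ∈ ℤ_7 but not a unit; v_7(x) = 2 > 0

ℤ_7 = {x ∈ ℚ_7 : v_7(x) ≥ 0} and ℤ_7^× = {x ∈ ℤ_7 : v_7(x) = 0}. Here v_7(49) = v_7(num) − v_7(den) = 2; compare against these criteria.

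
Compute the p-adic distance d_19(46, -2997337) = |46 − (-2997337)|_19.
d_19(46, -2997337) = 1/130321

Step 1 — x − y = 46 − (-2997337) = 2997383. Step 2 — v_19(2997383) = 4 (factor: 2997383 = (19^4 · 23); the sign does not affect v_p). Step 3 — |x − y|_19 = 19^{-4} = 1/130321.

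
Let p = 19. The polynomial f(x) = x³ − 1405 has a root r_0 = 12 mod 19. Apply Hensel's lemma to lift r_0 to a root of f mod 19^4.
r_3 = 26935 (mod 130321)

Hensel: r_{i+1} = r_i − f(r_i)/f′(r_i) mod 19^{i+2}, where f′(x) = 3x². Iterate:
  r_0 = 12 (mod 19)
  r_1 = 221 (mod 361)
  r_2 = 6358 (mod 6859)
  r_3 = 26935 (mod 130321)
Final: r = 26935 with f(r) ≡ 0 mod 19^4.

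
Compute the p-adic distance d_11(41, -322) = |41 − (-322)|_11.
d_11(41, -322) = 1/121

Step 1 — x − y = 41 − (-322) = 363. Step 2 — v_11(363) = 2 (factor: 363 = (11^2 · 3); the sign does not affect v_p). Step 3 — |x − y|_11 = 11^{-2} = 1/121.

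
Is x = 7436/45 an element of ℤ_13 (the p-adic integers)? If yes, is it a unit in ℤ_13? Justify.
x ∈ ℤ_13 but not a unit; v_13(x) = 2 > 0

ℤ_13 = {x ∈ ℚ_13 : v_13(x) ≥ 0} and ℤ_13^× = {x ∈ ℤ_13 : v_13(x) = 0}. Here v_13(7436/45) = v_13(num) − v_13(den) = 2; compare against these criteria.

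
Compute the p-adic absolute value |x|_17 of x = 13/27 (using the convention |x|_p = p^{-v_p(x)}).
|13/27|_17 = 1

Step 1 — compute v_17(x) by factoring powers of 17 out of the numerator and denominator: v_17(13/27) = 0. Step 2 — apply |x|_p = p^{-v_p(x)} = 17^{0} = 1.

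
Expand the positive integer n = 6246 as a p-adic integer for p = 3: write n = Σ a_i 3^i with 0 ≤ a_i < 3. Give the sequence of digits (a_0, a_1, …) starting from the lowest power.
(a_0, a_1, …) = (0, 0, 1, 0, 2, 1, 2, 2)

Repeated division by 3 gives the digits low-to-high: 6246 = 1·3^2 + 2·3^4 + 1·3^5 + 2·3^6 + 2·3^7. Digit sequence: (0, 0, 1, 0, 2, 1, 2, 2).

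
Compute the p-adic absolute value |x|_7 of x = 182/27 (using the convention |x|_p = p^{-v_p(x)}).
|182/27|_7 = 1/7

Step 1 — compute v_7(x) by factoring powers of 7 out of the numerator and denominator: v_7(182/27) = 1. Step 2 — apply |x|_p = p^{-v_p(x)} = 7^{-1} = 1/7.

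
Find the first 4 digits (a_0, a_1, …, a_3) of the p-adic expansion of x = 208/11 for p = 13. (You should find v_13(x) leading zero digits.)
(a_0, …, a_3) = (0, 5, 8, 10)

v_13(208/11) = 1, so a_0 = ... = a_0 = 0. Factor out: x = 13^1 · u with u = 16/11 a unit in ℤ_13. Expand u iteratively via a_{v+i} = u_i mod 13, u_{i+1} = (u_i − a_{v+i})/13:
  u_0 = 16/11;  a_1 = 5;  u_1 = (u_0 − 5)/13 = -3/11
  u_1 = -3/11;  a_2 = 8;  u_2 = (u_1 − 8)/13 = -7/11
  u_2 = -7/11;  a_3 = 10;  u_3 = (u_2 − 10)/13 = -9/11
Digits: (0, 5, 8, 10).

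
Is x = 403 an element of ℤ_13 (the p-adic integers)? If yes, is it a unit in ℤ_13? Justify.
x ∈ ℤ_13 but not a unit; v_13(x) = 1 > 0

ℤ_13 = {x ∈ ℚ_13 : v_13(x) ≥ 0} and ℤ_13^× = {x ∈ ℤ_13 : v_13(x) = 0}. Here v_13(403) = v_13(num) − v_13(den) = 1; compare against these criteria.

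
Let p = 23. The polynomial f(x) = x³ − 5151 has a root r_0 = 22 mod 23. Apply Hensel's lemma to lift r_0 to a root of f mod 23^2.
r_1 = 482 (mod 529)

Hensel: r_{i+1} = r_i − f(r_i)/f′(r_i) mod 23^{i+2}, where f′(x) = 3x². Iterate:
  r_0 = 22 (mod 23)
  r_1 = 482 (mod 529)
Final: r = 482 with f(r) ≡ 0 mod 23^2.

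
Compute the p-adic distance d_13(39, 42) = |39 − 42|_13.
d_13(39, 42) = 1

Step 1 — x − y = 39 − 42 = -3. Step 2 — v_13(-3) = 0 (factor: -3 = −(13^0 · 3); the sign does not affect v_p). Step 3 — |x − y|_13 = 13^{0} = 1.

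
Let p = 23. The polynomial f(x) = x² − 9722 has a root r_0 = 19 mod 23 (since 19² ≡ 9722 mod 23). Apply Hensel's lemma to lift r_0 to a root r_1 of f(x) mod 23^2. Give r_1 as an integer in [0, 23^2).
r_1 = 502 (mod 529)

Hensel's recurrence: r_{i+1} = r_i − f(r_i)·(f′(r_i))^{-1} mod 23^{i+2}, with f′(x) = 2x. Iterate:
  r_0 = 19 (mod 23)
  r_1 = 502 (mod 529)
Final: r_1 = 502, and one checks f(r_1) ≡ 0 mod 23^2.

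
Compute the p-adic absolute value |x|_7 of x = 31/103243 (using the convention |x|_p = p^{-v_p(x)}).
|31/103243|_7 = 2401

Step 1 — compute v_7(x) by factoring powers of 7 out of the numerator and denominator: v_7(31/103243) = -4. Step 2 — apply |x|_p = p^{-v_p(x)} = 7^{4} = 2401.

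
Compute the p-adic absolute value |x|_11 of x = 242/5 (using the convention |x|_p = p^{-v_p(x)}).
|242/5|_11 = 1/121

Step 1 — compute v_11(x) by factoring powers of 11 out of the numerator and denominator: v_11(242/5) = 2. Step 2 — apply |x|_p = p^{-v_p(x)} = 11^{-2} = 1/121.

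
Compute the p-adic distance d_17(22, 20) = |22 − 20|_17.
d_17(22, 20) = 1

Step 1 — x − y = 22 − 20 = 2. Step 2 — v_17(2) = 0 (factor: 2 = (17^0 · 2); the sign does not affect v_p). Step 3 — |x − y|_17 = 17^{0} = 1.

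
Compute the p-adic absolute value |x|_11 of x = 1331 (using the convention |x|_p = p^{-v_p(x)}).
|1331|_11 = 1/1331

Step 1 — compute v_11(x) by factoring powers of 11 out of the numerator and denominator: v_11(1331) = 3. Step 2 — apply |x|_p = p^{-v_p(x)} = 11^{-3} = 1/1331.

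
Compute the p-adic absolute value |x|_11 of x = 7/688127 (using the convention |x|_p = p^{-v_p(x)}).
|7/688127|_11 = 14641

Step 1 — compute v_11(x) by factoring powers of 11 out of the numerator and denominator: v_11(7/688127) = -4. Step 2 — apply |x|_p = p^{-v_p(x)} = 11^{4} = 14641.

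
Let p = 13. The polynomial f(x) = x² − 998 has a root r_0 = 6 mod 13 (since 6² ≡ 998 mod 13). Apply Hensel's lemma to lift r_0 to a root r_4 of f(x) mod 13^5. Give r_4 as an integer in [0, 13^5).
r_4 = 22197 (mod 371293)

Hensel's recurrence: r_{i+1} = r_i − f(r_i)·(f′(r_i))^{-1} mod 13^{i+2}, with f′(x) = 2x. Iterate:
  r_0 = 6 (mod 13)
  r_1 = 58 (mod 169)
  r_2 = 227 (mod 2197)
  r_3 = 22197 (mod 28561)
  r_4 = 22197 (mod 371293)
Final: r_4 = 22197, and one checks f(r_4) ≡ 0 mod 13^5.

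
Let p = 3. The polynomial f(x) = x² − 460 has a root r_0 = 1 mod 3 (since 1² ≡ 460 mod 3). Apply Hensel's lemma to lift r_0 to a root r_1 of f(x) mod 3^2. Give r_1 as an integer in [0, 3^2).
r_1 = 1 (mod 9)

Hensel's recurrence: r_{i+1} = r_i − f(r_i)·(f′(r_i))^{-1} mod 3^{i+2}, with f′(x) = 2x. Iterate:
  r_0 = 1 (mod 3)
  r_1 = 1 (mod 9)
Final: r_1 = 1, and one checks f(r_1) ≡ 0 mod 3^2.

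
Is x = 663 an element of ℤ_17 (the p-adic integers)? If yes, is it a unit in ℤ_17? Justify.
x ∈ ℤ_17 but not a unit; v_17(x) = 1 > 0

ℤ_17 = {x ∈ ℚ_17 : v_17(x) ≥ 0} and ℤ_17^× = {x ∈ ℤ_17 : v_17(x) = 0}. Here v_17(663) = v_17(num) − v_17(den) = 1; compare against these criteria.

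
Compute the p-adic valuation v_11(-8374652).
v_11(-8374652) = 5

v_11(n) is the largest exponent k such that 11^k divides n. Factor out: -8374652 = -11^5 · 52. (Sign doesn't affect v_p.) So v_11(-8374652) = 5.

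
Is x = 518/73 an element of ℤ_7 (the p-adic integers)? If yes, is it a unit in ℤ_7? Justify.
x ∈ ℤ_7 but not a unit; v_7(x) = 1 > 0

ℤ_7 = {x ∈ ℚ_7 : v_7(x) ≥ 0} and ℤ_7^× = {x ∈ ℤ_7 : v_7(x) = 0}. Here v_7(518/73) = v_7(num) − v_7(den) = 1; compare against these criteria.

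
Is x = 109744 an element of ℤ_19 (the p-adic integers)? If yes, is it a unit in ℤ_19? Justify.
x ∈ ℤ_19 but not a unit; v_19(x) = 3 > 0

ℤ_19 = {x ∈ ℚ_19 : v_19(x) ≥ 0} and ℤ_19^× = {x ∈ ℤ_19 : v_19(x) = 0}. Here v_19(109744) = v_19(num) − v_19(den) = 3; compare against these criteria.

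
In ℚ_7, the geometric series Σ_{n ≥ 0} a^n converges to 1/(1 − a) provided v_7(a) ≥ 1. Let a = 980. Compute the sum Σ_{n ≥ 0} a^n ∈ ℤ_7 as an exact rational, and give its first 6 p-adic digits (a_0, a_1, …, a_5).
Σ a^n = 1/(1 − a) = -1/979;  first 6 digits = (1, 0, 6, 2, 1, 1)

v_7(a) = 2 ≥ 1, so the series converges in ℤ_7 to 1/(1 − a) = 1/(1 − 980) = -1/979. Expand this rational in ℤ_7: compute digits iteratively via d_i = x_i mod 7, x_{i+1} = (x_i − d_i)/7. The first 6 digits are (1, 0, 6, 2, 1, 1).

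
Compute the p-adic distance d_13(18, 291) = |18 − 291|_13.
d_13(18, 291) = 1/13

Step 1 — x − y = 18 − 291 = -273. Step 2 — v_13(-273) = 1 (factor: -273 = −(13^1 · 21); the sign does not affect v_p). Step 3 — |x − y|_13 = 13^{-1} = 1/13.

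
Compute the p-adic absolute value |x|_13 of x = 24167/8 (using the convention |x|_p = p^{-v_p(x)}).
|24167/8|_13 = 1/2197

Step 1 — compute v_13(x) by factoring powers of 13 out of the numerator and denominator: v_13(24167/8) = 3. Step 2 — apply |x|_p = p^{-v_p(x)} = 13^{-3} = 1/2197.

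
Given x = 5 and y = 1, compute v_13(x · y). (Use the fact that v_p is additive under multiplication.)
v_13(5) = 0

v_p(x) = 0 (factor: 5 = 13^0 · 5); v_p(y) = 0 (factor: 1 = 13^0 · 1). Additivity: v_p(xy) = v_p(x) + v_p(y) = 0 + 0 = 0. (Direct check: xy = 5 = 13^0 · (5).)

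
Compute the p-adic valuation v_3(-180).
v_3(-180) = 2

v_3(n) is the largest exponent k such that 3^k divides n. Factor out: -180 = -3^2 · 20. (Sign doesn't affect v_p.) So v_3(-180) = 2.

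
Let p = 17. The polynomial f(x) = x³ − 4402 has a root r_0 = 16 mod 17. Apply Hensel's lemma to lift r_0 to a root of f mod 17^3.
r_2 = 4164 (mod 4913)

Hensel: r_{i+1} = r_i − f(r_i)/f′(r_i) mod 17^{i+2}, where f′(x) = 3x². Iterate:
  r_0 = 16 (mod 17)
  r_1 = 118 (mod 289)
  r_2 = 4164 (mod 4913)
Final: r = 4164 with f(r) ≡ 0 mod 17^3.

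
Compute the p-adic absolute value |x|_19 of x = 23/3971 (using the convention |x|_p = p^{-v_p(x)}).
|23/3971|_19 = 361

Step 1 — compute v_19(x) by factoring powers of 19 out of the numerator and denominator: v_19(23/3971) = -2. Step 2 — apply |x|_p = p^{-v_p(x)} = 19^{2} = 361.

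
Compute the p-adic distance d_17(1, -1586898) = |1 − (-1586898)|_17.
d_17(1, -1586898) = 1/83521

Step 1 — x − y = 1 − (-1586898) = 1586899. Step 2 — v_17(1586899) = 4 (factor: 1586899 = (17^4 · 19); the sign does not affect v_p). Step 3 — |x − y|_17 = 17^{-4} = 1/83521.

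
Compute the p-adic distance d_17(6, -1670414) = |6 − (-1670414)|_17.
d_17(6, -1670414) = 1/83521

Step 1 — x − y = 6 − (-1670414) = 1670420. Step 2 — v_17(1670420) = 4 (factor: 1670420 = (17^4 · 20); the sign does not affect v_p). Step 3 — |x − y|_17 = 17^{-4} = 1/83521.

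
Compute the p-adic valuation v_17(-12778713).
v_17(-12778713) = 5

v_17(n) is the largest exponent k such that 17^k divides n. Factor out: -12778713 = -17^5 · 9. (Sign doesn't affect v_p.) So v_17(-12778713) = 5.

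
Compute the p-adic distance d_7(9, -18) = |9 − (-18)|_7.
d_7(9, -18) = 1

Step 1 — x − y = 9 − (-18) = 27. Step 2 — v_7(27) = 0 (factor: 27 = (7^0 · 27); the sign does not affect v_p). Step 3 — |x − y|_7 = 7^{0} = 1.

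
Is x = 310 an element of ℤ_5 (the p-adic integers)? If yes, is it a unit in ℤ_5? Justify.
x ∈ ℤ_5 but not a unit; v_5(x) = 1 > 0

ℤ_5 = {x ∈ ℚ_5 : v_5(x) ≥ 0} and ℤ_5^× = {x ∈ ℤ_5 : v_5(x) = 0}. Here v_5(310) = v_5(num) − v_5(den) = 1; compare against these criteria.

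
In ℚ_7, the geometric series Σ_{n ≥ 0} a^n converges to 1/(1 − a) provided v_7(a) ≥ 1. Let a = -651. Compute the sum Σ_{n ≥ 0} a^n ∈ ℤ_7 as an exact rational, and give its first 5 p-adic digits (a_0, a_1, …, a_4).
Σ a^n = 1/(1 − a) = 1/652;  first 5 digits = (1, 5, 4, 0, 0)

v_7(a) = 1 ≥ 1, so the series converges in ℤ_7 to 1/(1 − a) = 1/(1 − (-651)) = 1/652. Expand this rational in ℤ_7: compute digits iteratively via d_i = x_i mod 7, x_{i+1} = (x_i − d_i)/7. The first 5 digits are (1, 5, 4, 0, 0).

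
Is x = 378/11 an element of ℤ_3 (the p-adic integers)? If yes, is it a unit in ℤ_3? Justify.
x ∈ ℤ_3 but not a unit; v_3(x) = 3 > 0

ℤ_3 = {x ∈ ℚ_3 : v_3(x) ≥ 0} and ℤ_3^× = {x ∈ ℤ_3 : v_3(x) = 0}. Here v_3(378/11) = v_3(num) − v_3(den) = 3; compare against these criteria.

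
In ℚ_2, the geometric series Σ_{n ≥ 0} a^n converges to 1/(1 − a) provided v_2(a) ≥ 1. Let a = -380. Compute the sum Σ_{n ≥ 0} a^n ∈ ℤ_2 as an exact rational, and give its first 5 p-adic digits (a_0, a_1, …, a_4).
Σ a^n = 1/(1 − a) = 1/381;  first 5 digits = (1, 0, 1, 0, 1)

v_2(a) = 2 ≥ 1, so the series converges in ℤ_2 to 1/(1 − a) = 1/(1 − (-380)) = 1/381. Expand this rational in ℤ_2: compute digits iteratively via d_i = x_i mod 2, x_{i+1} = (x_i − d_i)/2. The first 5 digits are (1, 0, 1, 0, 1).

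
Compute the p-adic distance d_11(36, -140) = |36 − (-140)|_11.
d_11(36, -140) = 1/11

Step 1 — x − y = 36 − (-140) = 176. Step 2 — v_11(176) = 1 (factor: 176 = (11^1 · 16); the sign does not affect v_p). Step 3 — |x − y|_11 = 11^{-1} = 1/11.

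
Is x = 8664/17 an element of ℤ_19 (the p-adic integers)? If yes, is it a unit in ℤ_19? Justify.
x ∈ ℤ_19 but not a unit; v_19(x) = 2 > 0

ℤ_19 = {x ∈ ℚ_19 : v_19(x) ≥ 0} and ℤ_19^× = {x ∈ ℤ_19 : v_19(x) = 0}. Here v_19(8664/17) = v_19(num) − v_19(den) = 2; compare against these criteria.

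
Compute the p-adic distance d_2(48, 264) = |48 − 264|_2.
d_2(48, 264) = 1/8

Step 1 — x − y = 48 − 264 = -216. Step 2 — v_2(-216) = 3 (factor: -216 = −(2^3 · 27); the sign does not affect v_p). Step 3 — |x − y|_2 = 2^{-3} = 1/8.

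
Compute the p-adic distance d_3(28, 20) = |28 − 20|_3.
d_3(28, 20) = 1

Step 1 — x − y = 28 − 20 = 8. Step 2 — v_3(8) = 0 (factor: 8 = (3^0 · 8); the sign does not affect v_p). Step 3 — |x − y|_3 = 3^{0} = 1.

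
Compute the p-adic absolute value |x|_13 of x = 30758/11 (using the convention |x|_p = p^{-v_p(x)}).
|30758/11|_13 = 1/2197

Step 1 — compute v_13(x) by factoring powers of 13 out of the numerator and denominator: v_13(30758/11) = 3. Step 2 — apply |x|_p = p^{-v_p(x)} = 13^{-3} = 1/2197.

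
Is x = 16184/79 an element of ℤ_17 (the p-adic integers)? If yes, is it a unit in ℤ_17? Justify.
x ∈ ℤ_17 but not a unit; v_17(x) = 2 > 0

ℤ_17 = {x ∈ ℚ_17 : v_17(x) ≥ 0} and ℤ_17^× = {x ∈ ℤ_17 : v_17(x) = 0}. Here v_17(16184/79) = v_17(num) − v_17(den) = 2; compare against these criteria.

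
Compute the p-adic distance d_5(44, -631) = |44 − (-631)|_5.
d_5(44, -631) = 1/25

Step 1 — x − y = 44 − (-631) = 675. Step 2 — v_5(675) = 2 (factor: 675 = (5^2 · 27); the sign does not affect v_p). Step 3 — |x − y|_5 = 5^{-2} = 1/25.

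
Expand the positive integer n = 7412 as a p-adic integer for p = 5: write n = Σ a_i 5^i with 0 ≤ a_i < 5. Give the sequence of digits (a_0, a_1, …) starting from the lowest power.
(a_0, a_1, …) = (2, 2, 1, 4, 1, 2)

Repeated division by 5 gives the digits low-to-high: 7412 = 2 + 2·5^1 + 1·5^2 + 4·5^3 + 1·5^4 + 2·5^5. Digit sequence: (2, 2, 1, 4, 1, 2).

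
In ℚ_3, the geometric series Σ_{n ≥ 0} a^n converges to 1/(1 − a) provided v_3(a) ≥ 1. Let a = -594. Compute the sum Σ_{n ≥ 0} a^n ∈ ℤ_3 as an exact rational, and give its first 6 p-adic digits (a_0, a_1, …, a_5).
Σ a^n = 1/(1 − a) = 1/595;  first 6 digits = (1, 0, 0, 2, 1, 0)

v_3(a) = 3 ≥ 1, so the series converges in ℤ_3 to 1/(1 − a) = 1/(1 − (-594)) = 1/595. Expand this rational in ℤ_3: compute digits iteratively via d_i = x_i mod 3, x_{i+1} = (x_i − d_i)/3. The first 6 digits are (1, 0, 0, 2, 1, 0).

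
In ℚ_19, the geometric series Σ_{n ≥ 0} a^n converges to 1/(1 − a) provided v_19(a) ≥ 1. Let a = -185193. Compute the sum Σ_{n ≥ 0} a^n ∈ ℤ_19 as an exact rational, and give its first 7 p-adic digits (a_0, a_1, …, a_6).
Σ a^n = 1/(1 − a) = 1/185194;  first 7 digits = (1, 0, 0, 11, 17, 18, 6)

v_19(a) = 3 ≥ 1, so the series converges in ℤ_19 to 1/(1 − a) = 1/(1 − (-185193)) = 1/185194. Expand this rational in ℤ_19: compute digits iteratively via d_i = x_i mod 19, x_{i+1} = (x_i − d_i)/19. The first 7 digits are (1, 0, 0, 11, 17, 18, 6).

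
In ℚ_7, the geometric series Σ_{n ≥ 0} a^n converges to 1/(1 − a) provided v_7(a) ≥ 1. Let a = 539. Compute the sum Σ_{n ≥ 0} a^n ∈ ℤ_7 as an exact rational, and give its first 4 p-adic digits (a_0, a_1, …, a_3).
Σ a^n = 1/(1 − a) = -1/538;  first 4 digits = (1, 0, 4, 1)

v_7(a) = 2 ≥ 1, so the series converges in ℤ_7 to 1/(1 − a) = 1/(1 − 539) = -1/538. Expand this rational in ℤ_7: compute digits iteratively via d_i = x_i mod 7, x_{i+1} = (x_i − d_i)/7. The first 4 digits are (1, 0, 4, 1).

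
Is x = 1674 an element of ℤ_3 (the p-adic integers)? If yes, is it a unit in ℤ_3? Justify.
x ∈ ℤ_3 but not a unit; v_3(x) = 3 > 0

ℤ_3 = {x ∈ ℚ_3 : v_3(x) ≥ 0} and ℤ_3^× = {x ∈ ℤ_3 : v_3(x) = 0}. Here v_3(1674) = v_3(num) − v_3(den) = 3; compare against these criteria.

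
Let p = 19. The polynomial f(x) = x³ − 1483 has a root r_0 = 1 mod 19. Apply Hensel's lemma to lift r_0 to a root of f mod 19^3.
r_2 = 3383 (mod 6859)

Hensel: r_{i+1} = r_i − f(r_i)/f′(r_i) mod 19^{i+2}, where f′(x) = 3x². Iterate:
  r_0 = 1 (mod 19)
  r_1 = 134 (mod 361)
  r_2 = 3383 (mod 6859)
Final: r = 3383 with f(r) ≡ 0 mod 19^3.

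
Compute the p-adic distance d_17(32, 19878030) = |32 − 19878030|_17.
d_17(32, 19878030) = 1/1419857

Step 1 — x − y = 32 − 19878030 = -19877998. Step 2 — v_17(-19877998) = 5 (factor: -19877998 = −(17^5 · 14); the sign does not affect v_p). Step 3 — |x − y|_17 = 17^{-5} = 1/1419857.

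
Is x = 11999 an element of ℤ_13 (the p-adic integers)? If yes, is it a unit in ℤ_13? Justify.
x ∈ ℤ_13 but not a unit; v_13(x) = 2 > 0

ℤ_13 = {x ∈ ℚ_13 : v_13(x) ≥ 0} and ℤ_13^× = {x ∈ ℤ_13 : v_13(x) = 0}. Here v_13(11999) = v_13(num) − v_13(den) = 2; compare against these criteria.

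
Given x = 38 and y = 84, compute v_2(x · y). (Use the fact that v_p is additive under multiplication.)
v_2(3192) = 3

v_p(x) = 1 (factor: 38 = 2^1 · 19); v_p(y) = 2 (factor: 84 = 2^2 · 21). Additivity: v_p(xy) = v_p(x) + v_p(y) = 1 + 2 = 3. (Direct check: xy = 3192 = 2^3 · (399).)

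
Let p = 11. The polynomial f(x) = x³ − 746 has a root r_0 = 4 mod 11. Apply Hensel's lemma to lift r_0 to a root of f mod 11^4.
r_3 = 598 (mod 14641)

Hensel: r_{i+1} = r_i − f(r_i)/f′(r_i) mod 11^{i+2}, where f′(x) = 3x². Iterate:
  r_0 = 4 (mod 11)
  r_1 = 114 (mod 121)
  r_2 = 598 (mod 1331)
  r_3 = 598 (mod 14641)
Final: r = 598 with f(r) ≡ 0 mod 11^4.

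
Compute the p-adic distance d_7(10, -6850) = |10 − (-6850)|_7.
d_7(10, -6850) = 1/343

Step 1 — x − y = 10 − (-6850) = 6860. Step 2 — v_7(6860) = 3 (factor: 6860 = (7^3 · 20); the sign does not affect v_p). Step 3 — |x − y|_7 = 7^{-3} = 1/343.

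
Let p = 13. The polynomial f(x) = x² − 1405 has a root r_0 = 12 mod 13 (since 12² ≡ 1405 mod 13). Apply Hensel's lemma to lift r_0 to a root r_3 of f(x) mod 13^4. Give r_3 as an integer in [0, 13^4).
r_3 = 8423 (mod 28561)

Hensel's recurrence: r_{i+1} = r_i − f(r_i)·(f′(r_i))^{-1} mod 13^{i+2}, with f′(x) = 2x. Iterate:
  r_0 = 12 (mod 13)
  r_1 = 142 (mod 169)
  r_2 = 1832 (mod 2197)
  r_3 = 8423 (mod 28561)
Final: r_3 = 8423, and one checks f(r_3) ≡ 0 mod 13^4.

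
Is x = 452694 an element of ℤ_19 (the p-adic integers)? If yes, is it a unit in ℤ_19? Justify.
x ∈ ℤ_19 but not a unit; v_19(x) = 3 > 0

ℤ_19 = {x ∈ ℚ_19 : v_19(x) ≥ 0} and ℤ_19^× = {x ∈ ℤ_19 : v_19(x) = 0}. Here v_19(452694) = v_19(num) − v_19(den) = 3; compare against these criteria.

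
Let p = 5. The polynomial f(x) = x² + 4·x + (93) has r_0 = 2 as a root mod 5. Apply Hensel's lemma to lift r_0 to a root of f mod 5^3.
r_2 = 117 (mod 125)

Hensel: r_{i+1} = r_i − f(r_i)·(f′(r_i))^{-1} mod 5^{i+2}, f′(x) = 2x + 4. Iterate:
  r_0 = 2 (mod 5)
  r_1 = 17 (mod 25)
  r_2 = 117 (mod 125)
Final: r = 117 satisfies f(r) ≡ 0 mod 5^3.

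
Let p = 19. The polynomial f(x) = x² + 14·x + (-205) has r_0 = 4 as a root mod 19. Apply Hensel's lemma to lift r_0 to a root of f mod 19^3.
r_2 = 3177 (mod 6859)

Hensel: r_{i+1} = r_i − f(r_i)·(f′(r_i))^{-1} mod 19^{i+2}, f′(x) = 2x + 14. Iterate:
  r_0 = 4 (mod 19)
  r_1 = 289 (mod 361)
  r_2 = 3177 (mod 6859)
Final: r = 3177 satisfies f(r) ≡ 0 mod 19^3.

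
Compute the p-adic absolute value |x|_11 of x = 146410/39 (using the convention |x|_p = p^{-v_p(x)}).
|146410/39|_11 = 1/14641

Step 1 — compute v_11(x) by factoring powers of 11 out of the numerator and denominator: v_11(146410/39) = 4. Step 2 — apply |x|_p = p^{-v_p(x)} = 11^{-4} = 1/14641.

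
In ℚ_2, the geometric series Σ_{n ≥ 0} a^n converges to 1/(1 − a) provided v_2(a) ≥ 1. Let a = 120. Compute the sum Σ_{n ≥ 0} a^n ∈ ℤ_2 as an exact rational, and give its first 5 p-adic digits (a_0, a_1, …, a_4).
Σ a^n = 1/(1 − a) = -1/119;  first 5 digits = (1, 0, 0, 1, 1)

v_2(a) = 3 ≥ 1, so the series converges in ℤ_2 to 1/(1 − a) = 1/(1 − 120) = -1/119. Expand this rational in ℤ_2: compute digits iteratively via d_i = x_i mod 2, x_{i+1} = (x_i − d_i)/2. The first 5 digits are (1, 0, 0, 1, 1).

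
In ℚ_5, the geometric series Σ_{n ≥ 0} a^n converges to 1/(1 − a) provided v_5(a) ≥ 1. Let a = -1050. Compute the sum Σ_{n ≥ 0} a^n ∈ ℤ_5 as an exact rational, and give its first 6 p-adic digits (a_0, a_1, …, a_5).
Σ a^n = 1/(1 − a) = 1/1051;  first 6 digits = (1, 0, 3, 1, 2, 2)

v_5(a) = 2 ≥ 1, so the series converges in ℤ_5 to 1/(1 − a) = 1/(1 − (-1050)) = 1/1051. Expand this rational in ℤ_5: compute digits iteratively via d_i = x_i mod 5, x_{i+1} = (x_i − d_i)/5. The first 6 digits are (1, 0, 3, 1, 2, 2).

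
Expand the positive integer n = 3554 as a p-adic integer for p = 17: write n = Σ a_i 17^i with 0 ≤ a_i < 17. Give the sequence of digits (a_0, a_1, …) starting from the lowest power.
(a_0, a_1, …) = (1, 5, 12)

Repeated division by 17 gives the digits low-to-high: 3554 = 1 + 5·17^1 + 12·17^2. Digit sequence: (1, 5, 12).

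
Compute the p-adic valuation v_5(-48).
v_5(-48) = 0

v_5(n) is the largest exponent k such that 5^k divides n. Factor out: -48 = -5^0 · 48. (Sign doesn't affect v_p.) So v_5(-48) = 0.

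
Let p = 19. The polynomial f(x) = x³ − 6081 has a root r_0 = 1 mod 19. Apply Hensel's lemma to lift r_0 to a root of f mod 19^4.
r_3 = 24530 (mod 130321)

Hensel: r_{i+1} = r_i − f(r_i)/f′(r_i) mod 19^{i+2}, where f′(x) = 3x². Iterate:
  r_0 = 1 (mod 19)
  r_1 = 343 (mod 361)
  r_2 = 3953 (mod 6859)
  r_3 = 24530 (mod 130321)
Final: r = 24530 with f(r) ≡ 0 mod 19^4.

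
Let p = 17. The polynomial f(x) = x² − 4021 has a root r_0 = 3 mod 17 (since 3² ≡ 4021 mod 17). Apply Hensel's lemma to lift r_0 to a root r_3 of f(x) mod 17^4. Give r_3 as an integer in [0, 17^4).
r_3 = 21865 (mod 83521)

Hensel's recurrence: r_{i+1} = r_i − f(r_i)·(f′(r_i))^{-1} mod 17^{i+2}, with f′(x) = 2x. Iterate:
  r_0 = 3 (mod 17)
  r_1 = 190 (mod 289)
  r_2 = 2213 (mod 4913)
  r_3 = 21865 (mod 83521)
Final: r_3 = 21865, and one checks f(r_3) ≡ 0 mod 17^4.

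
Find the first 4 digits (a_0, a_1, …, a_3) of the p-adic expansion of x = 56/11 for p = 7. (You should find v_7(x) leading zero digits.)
(a_0, …, a_3) = (0, 2, 3, 4)

v_7(56/11) = 1, so a_0 = ... = a_0 = 0. Factor out: x = 7^1 · u with u = 8/11 a unit in ℤ_7. Expand u iteratively via a_{v+i} = u_i mod 7, u_{i+1} = (u_i − a_{v+i})/7:
  u_0 = 8/11;  a_1 = 2;  u_1 = (u_0 − 2)/7 = -2/11
  u_1 = -2/11;  a_2 = 3;  u_2 = (u_1 − 3)/7 = -5/11
  u_2 = -5/11;  a_3 = 4;  u_3 = (u_2 − 4)/7 = -7/11
Digits: (0, 2, 3, 4).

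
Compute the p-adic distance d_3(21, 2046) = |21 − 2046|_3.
d_3(21, 2046) = 1/81

Step 1 — x − y = 21 − 2046 = -2025. Step 2 — v_3(-2025) = 4 (factor: -2025 = −(3^4 · 25); the sign does not affect v_p). Step 3 — |x − y|_3 = 3^{-4} = 1/81.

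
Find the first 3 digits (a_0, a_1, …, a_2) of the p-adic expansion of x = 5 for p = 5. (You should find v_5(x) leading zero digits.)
(a_0, …, a_2) = (0, 1, 0)

v_5(5) = 1, so a_0 = ... = a_0 = 0. Factor out: x = 5^1 · u with u = 1 a unit in ℤ_5. Expand u iteratively via a_{v+i} = u_i mod 5, u_{i+1} = (u_i − a_{v+i})/5:
  u_0 = 1;  a_1 = 1;  u_1 = (u_0 − 1)/5 = 0
  u_1 = 0;  a_2 = 0;  u_2 = (u_1 − 0)/5 = 0
Digits: (0, 1, 0).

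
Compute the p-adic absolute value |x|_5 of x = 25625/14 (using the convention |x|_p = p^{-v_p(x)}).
|25625/14|_5 = 1/625

Step 1 — compute v_5(x) by factoring powers of 5 out of the numerator and denominator: v_5(25625/14) = 4. Step 2 — apply |x|_p = p^{-v_p(x)} = 5^{-4} = 1/625.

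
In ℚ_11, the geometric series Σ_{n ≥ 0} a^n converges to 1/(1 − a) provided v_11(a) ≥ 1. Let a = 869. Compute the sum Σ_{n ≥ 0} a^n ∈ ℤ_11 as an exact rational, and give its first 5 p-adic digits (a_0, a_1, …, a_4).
Σ a^n = 1/(1 − a) = -1/868;  first 5 digits = (1, 2, 0, 4, 9)

v_11(a) = 1 ≥ 1, so the series converges in ℤ_11 to 1/(1 − a) = 1/(1 − 869) = -1/868. Expand this rational in ℤ_11: compute digits iteratively via d_i = x_i mod 11, x_{i+1} = (x_i − d_i)/11. The first 5 digits are (1, 2, 0, 4, 9).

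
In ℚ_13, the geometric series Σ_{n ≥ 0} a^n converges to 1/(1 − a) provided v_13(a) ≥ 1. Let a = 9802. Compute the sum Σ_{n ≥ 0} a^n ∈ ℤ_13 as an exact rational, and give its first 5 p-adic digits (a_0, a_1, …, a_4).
Σ a^n = 1/(1 − a) = -1/9801;  first 5 digits = (1, 0, 6, 4, 10)

v_13(a) = 2 ≥ 1, so the series converges in ℤ_13 to 1/(1 − a) = 1/(1 − 9802) = -1/9801. Expand this rational in ℤ_13: compute digits iteratively via d_i = x_i mod 13, x_{i+1} = (x_i − d_i)/13. The first 5 digits are (1, 0, 6, 4, 10).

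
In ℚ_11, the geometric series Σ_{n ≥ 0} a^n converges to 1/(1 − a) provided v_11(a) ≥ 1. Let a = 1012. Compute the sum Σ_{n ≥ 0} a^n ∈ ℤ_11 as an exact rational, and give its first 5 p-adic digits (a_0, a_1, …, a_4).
Σ a^n = 1/(1 − a) = -1/1011;  first 5 digits = (1, 4, 2, 9, 0)

v_11(a) = 1 ≥ 1, so the series converges in ℤ_11 to 1/(1 − a) = 1/(1 − 1012) = -1/1011. Expand this rational in ℤ_11: compute digits iteratively via d_i = x_i mod 11, x_{i+1} = (x_i − d_i)/11. The first 5 digits are (1, 4, 2, 9, 0).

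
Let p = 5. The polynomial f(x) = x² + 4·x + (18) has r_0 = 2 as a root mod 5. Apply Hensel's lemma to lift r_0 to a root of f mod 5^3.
r_2 = 17 (mod 125)

Hensel: r_{i+1} = r_i − f(r_i)·(f′(r_i))^{-1} mod 5^{i+2}, f′(x) = 2x + 4. Iterate:
  r_0 = 2 (mod 5)
  r_1 = 17 (mod 25)
  r_2 = 17 (mod 125)
Final: r = 17 satisfies f(r) ≡ 0 mod 5^3.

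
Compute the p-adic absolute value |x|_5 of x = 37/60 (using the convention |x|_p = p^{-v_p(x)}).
|37/60|_5 = 5

Step 1 — compute v_5(x) by factoring powers of 5 out of the numerator and denominator: v_5(37/60) = -1. Step 2 — apply |x|_p = p^{-v_p(x)} = 5^{1} = 5.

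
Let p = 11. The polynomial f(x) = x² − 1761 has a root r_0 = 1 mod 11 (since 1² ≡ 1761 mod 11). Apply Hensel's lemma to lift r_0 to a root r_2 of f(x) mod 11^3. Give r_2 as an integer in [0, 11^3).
r_2 = 1002 (mod 1331)

Hensel's recurrence: r_{i+1} = r_i − f(r_i)·(f′(r_i))^{-1} mod 11^{i+2}, with f′(x) = 2x. Iterate:
  r_0 = 1 (mod 11)
  r_1 = 34 (mod 121)
  r_2 = 1002 (mod 1331)
Final: r_2 = 1002, and one checks f(r_2) ≡ 0 mod 11^3.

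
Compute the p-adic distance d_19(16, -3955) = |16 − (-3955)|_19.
d_19(16, -3955) = 1/361

Step 1 — x − y = 16 − (-3955) = 3971. Step 2 — v_19(3971) = 2 (factor: 3971 = (19^2 · 11); the sign does not affect v_p). Step 3 — |x − y|_19 = 19^{-2} = 1/361.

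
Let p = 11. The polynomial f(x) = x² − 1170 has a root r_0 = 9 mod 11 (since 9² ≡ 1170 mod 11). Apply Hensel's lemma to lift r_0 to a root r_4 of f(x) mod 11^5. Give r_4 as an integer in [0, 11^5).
r_4 = 51313 (mod 161051)

Hensel's recurrence: r_{i+1} = r_i − f(r_i)·(f′(r_i))^{-1} mod 11^{i+2}, with f′(x) = 2x. Iterate:
  r_0 = 9 (mod 11)
  r_1 = 9 (mod 121)
  r_2 = 735 (mod 1331)
  r_3 = 7390 (mod 14641)
  r_4 = 51313 (mod 161051)
Final: r_4 = 51313, and one checks f(r_4) ≡ 0 mod 11^5.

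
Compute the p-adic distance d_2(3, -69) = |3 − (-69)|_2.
d_2(3, -69) = 1/8

Step 1 — x − y = 3 − (-69) = 72. Step 2 — v_2(72) = 3 (factor: 72 = (2^3 · 9); the sign does not affect v_p). Step 3 — |x − y|_2 = 2^{-3} = 1/8.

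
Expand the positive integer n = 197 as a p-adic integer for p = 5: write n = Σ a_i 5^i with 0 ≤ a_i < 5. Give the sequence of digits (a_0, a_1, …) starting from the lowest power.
(a_0, a_1, …) = (2, 4, 2, 1)

Repeated division by 5 gives the digits low-to-high: 197 = 2 + 4·5^1 + 2·5^2 + 1·5^3. Digit sequence: (2, 4, 2, 1).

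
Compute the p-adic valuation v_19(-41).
v_19(-41) = 0

v_19(n) is the largest exponent k such that 19^k divides n. Factor out: -41 = -19^0 · 41. (Sign doesn't affect v_p.) So v_19(-41) = 0.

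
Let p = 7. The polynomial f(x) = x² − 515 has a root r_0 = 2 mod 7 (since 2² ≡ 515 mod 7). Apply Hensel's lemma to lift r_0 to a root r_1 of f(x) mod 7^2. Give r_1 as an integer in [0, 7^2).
r_1 = 44 (mod 49)

Hensel's recurrence: r_{i+1} = r_i − f(r_i)·(f′(r_i))^{-1} mod 7^{i+2}, with f′(x) = 2x. Iterate:
  r_0 = 2 (mod 7)
  r_1 = 44 (mod 49)
Final: r_1 = 44, and one checks f(r_1) ≡ 0 mod 7^2.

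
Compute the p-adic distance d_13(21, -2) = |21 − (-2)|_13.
d_13(21, -2) = 1

Step 1 — x − y = 21 − (-2) = 23. Step 2 — v_13(23) = 0 (factor: 23 = (13^0 · 23); the sign does not affect v_p). Step 3 — |x − y|_13 = 13^{0} = 1.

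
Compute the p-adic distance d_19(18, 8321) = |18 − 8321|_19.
d_19(18, 8321) = 1/361

Step 1 — x − y = 18 − 8321 = -8303. Step 2 — v_19(-8303) = 2 (factor: -8303 = −(19^2 · 23); the sign does not affect v_p). Step 3 — |x − y|_19 = 19^{-2} = 1/361.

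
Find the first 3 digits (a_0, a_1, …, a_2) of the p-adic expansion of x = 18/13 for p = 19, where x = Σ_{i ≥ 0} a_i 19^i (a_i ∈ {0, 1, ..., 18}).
(a_0, …, a_2) = (16, 8, 1)

v_19(18/13) = 0 (numerator and denominator both coprime to 19), so x ∈ ℤ_19^×. Compute digits iteratively via a_i = x_i mod 19, x_{i+1} = (x_i − a_i)/19, with x_0 = x:
  x_0 = 18/13;  a_0 = 16;  x_1 = (x_0 − 16)/19 = -10/13
  x_1 = -10/13;  a_1 = 8;  x_2 = (x_1 − 8)/19 = -6/13
  x_2 = -6/13;  a_2 = 1;  x_3 = (x_2 − 1)/19 = -1/13
Digits: (16, 8, 1).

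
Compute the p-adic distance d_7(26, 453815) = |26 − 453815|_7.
d_7(26, 453815) = 1/16807

Step 1 — x − y = 26 − 453815 = -453789. Step 2 — v_7(-453789) = 5 (factor: -453789 = −(7^5 · 27); the sign does not affect v_p). Step 3 — |x − y|_7 = 7^{-5} = 1/16807.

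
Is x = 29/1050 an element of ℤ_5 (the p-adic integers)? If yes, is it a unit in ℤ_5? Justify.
x ∉ ℤ_5 (v_5(x) = -2 < 0)

ℤ_5 = {x ∈ ℚ_5 : v_5(x) ≥ 0} and ℤ_5^× = {x ∈ ℤ_5 : v_5(x) = 0}. Here v_5(29/1050) = v_5(num) − v_5(den) = -2; compare against these criteria.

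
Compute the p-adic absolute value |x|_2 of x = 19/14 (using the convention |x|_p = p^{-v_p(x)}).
|19/14|_2 = 2

Step 1 — compute v_2(x) by factoring powers of 2 out of the numerator and denominator: v_2(19/14) = -1. Step 2 — apply |x|_p = p^{-v_p(x)} = 2^{1} = 2.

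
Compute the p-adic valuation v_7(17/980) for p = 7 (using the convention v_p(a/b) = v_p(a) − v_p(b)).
v_7(17/980) = -2

Factor powers of 7 from the numerator and denominator of the reduced fraction: 17 = 7^0 · 17 and 980 = 7^2 · 20. Apply v_p(a/b) = v_p(a) − v_p(b): v_7(17/980) = 0 − 2 = -2.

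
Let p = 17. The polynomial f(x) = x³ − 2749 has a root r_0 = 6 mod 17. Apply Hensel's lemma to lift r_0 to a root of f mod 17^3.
r_2 = 2692 (mod 4913)

Hensel: r_{i+1} = r_i − f(r_i)/f′(r_i) mod 17^{i+2}, where f′(x) = 3x². Iterate:
  r_0 = 6 (mod 17)
  r_1 = 91 (mod 289)
  r_2 = 2692 (mod 4913)
Final: r = 2692 with f(r) ≡ 0 mod 17^3.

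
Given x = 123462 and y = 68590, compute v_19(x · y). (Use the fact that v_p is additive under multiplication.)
v_19(8468258580) = 6

v_p(x) = 3 (factor: 123462 = 19^3 · 18); v_p(y) = 3 (factor: 68590 = 19^3 · 10). Additivity: v_p(xy) = v_p(x) + v_p(y) = 3 + 3 = 6. (Direct check: xy = 8468258580 = 19^6 · (180).)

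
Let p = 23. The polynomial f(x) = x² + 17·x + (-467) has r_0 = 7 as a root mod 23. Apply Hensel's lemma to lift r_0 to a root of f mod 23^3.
r_2 = 10955 (mod 12167)

Hensel: r_{i+1} = r_i − f(r_i)·(f′(r_i))^{-1} mod 23^{i+2}, f′(x) = 2x + 17. Iterate:
  r_0 = 7 (mod 23)
  r_1 = 375 (mod 529)
  r_2 = 10955 (mod 12167)
Final: r = 10955 satisfies f(r) ≡ 0 mod 23^3.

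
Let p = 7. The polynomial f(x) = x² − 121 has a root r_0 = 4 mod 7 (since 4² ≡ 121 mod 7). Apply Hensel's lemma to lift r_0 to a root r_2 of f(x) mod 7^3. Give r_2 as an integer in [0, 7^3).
r_2 = 11 (mod 343)

Hensel's recurrence: r_{i+1} = r_i − f(r_i)·(f′(r_i))^{-1} mod 7^{i+2}, with f′(x) = 2x. Iterate:
  r_0 = 4 (mod 7)
  r_1 = 11 (mod 49)
  r_2 = 11 (mod 343)
Final: r_2 = 11, and one checks f(r_2) ≡ 0 mod 7^3.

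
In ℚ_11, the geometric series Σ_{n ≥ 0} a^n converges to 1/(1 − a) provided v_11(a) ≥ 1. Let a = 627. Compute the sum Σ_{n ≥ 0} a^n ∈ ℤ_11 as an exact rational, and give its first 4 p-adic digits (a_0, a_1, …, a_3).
Σ a^n = 1/(1 − a) = -1/626;  first 4 digits = (1, 2, 9, 6)

v_11(a) = 1 ≥ 1, so the series converges in ℤ_11 to 1/(1 − a) = 1/(1 − 627) = -1/626. Expand this rational in ℤ_11: compute digits iteratively via d_i = x_i mod 11, x_{i+1} = (x_i − d_i)/11. The first 4 digits are (1, 2, 9, 6).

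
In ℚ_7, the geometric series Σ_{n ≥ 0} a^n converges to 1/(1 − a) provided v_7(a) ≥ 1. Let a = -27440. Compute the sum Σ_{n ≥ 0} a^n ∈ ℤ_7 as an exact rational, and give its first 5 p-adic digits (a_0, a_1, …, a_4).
Σ a^n = 1/(1 − a) = 1/27441;  first 5 digits = (1, 0, 0, 4, 2)

v_7(a) = 3 ≥ 1, so the series converges in ℤ_7 to 1/(1 − a) = 1/(1 − (-27440)) = 1/27441. Expand this rational in ℤ_7: compute digits iteratively via d_i = x_i mod 7, x_{i+1} = (x_i − d_i)/7. The first 5 digits are (1, 0, 0, 4, 2).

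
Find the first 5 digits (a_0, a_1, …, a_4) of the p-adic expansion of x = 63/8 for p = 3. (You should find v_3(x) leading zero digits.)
(a_0, …, a_4) = (0, 0, 2, 0, 1)

v_3(63/8) = 2, so a_0 = ... = a_1 = 0. Factor out: x = 3^2 · u with u = 7/8 a unit in ℤ_3. Expand u iteratively via a_{v+i} = u_i mod 3, u_{i+1} = (u_i − a_{v+i})/3:
  u_0 = 7/8;  a_2 = 2;  u_1 = (u_0 − 2)/3 = -3/8
  u_1 = -3/8;  a_3 = 0;  u_2 = (u_1 − 0)/3 = -1/8
  u_2 = -1/8;  a_4 = 1;  u_3 = (u_2 − 1)/3 = -3/8
Digits: (0, 0, 2, 0, 1).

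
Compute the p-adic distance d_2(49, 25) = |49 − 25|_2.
d_2(49, 25) = 1/8

Step 1 — x − y = 49 − 25 = 24. Step 2 — v_2(24) = 3 (factor: 24 = (2^3 · 3); the sign does not affect v_p). Step 3 — |x − y|_2 = 2^{-3} = 1/8.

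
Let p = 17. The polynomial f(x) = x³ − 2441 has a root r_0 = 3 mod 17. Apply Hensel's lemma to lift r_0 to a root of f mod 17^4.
r_3 = 57871 (mod 83521)

Hensel: r_{i+1} = r_i − f(r_i)/f′(r_i) mod 17^{i+2}, where f′(x) = 3x². Iterate:
  r_0 = 3 (mod 17)
  r_1 = 71 (mod 289)
  r_2 = 3828 (mod 4913)
  r_3 = 57871 (mod 83521)
Final: r = 57871 with f(r) ≡ 0 mod 17^4.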